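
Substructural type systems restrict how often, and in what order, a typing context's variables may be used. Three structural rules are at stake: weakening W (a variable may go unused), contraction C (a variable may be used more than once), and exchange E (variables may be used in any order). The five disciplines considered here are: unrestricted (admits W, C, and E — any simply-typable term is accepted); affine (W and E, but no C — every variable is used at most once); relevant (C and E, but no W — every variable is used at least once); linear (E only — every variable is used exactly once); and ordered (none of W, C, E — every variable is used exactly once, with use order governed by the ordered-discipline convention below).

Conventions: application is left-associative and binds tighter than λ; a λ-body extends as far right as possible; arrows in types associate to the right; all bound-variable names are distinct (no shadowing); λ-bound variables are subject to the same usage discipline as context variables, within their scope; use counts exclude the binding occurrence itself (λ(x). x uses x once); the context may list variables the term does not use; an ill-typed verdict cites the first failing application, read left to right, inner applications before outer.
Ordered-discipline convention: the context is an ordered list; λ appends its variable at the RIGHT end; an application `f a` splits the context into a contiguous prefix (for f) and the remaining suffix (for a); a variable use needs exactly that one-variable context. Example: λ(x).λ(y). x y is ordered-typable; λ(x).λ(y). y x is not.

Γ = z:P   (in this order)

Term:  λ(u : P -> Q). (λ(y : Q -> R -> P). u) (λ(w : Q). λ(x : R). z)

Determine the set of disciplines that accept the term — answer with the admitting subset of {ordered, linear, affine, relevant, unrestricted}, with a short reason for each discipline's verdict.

admitting disciplines: affine, unrestricted
counts: z: 1×; u [bound]: 1×; y [bound]: 0×; w [bound]: 0×; x [bound]: 0×
use order (left to right): u, z
typing: well-typed at (P -> Q) -> P -> Q
ordered: ✗ — y, w, x never used (weakening)
linear: ✗ — y, w, x never used (weakening)
affine: ✓ — no duplicate uses among z, u, y, w, x
relevant: ✗ — y, w, x never used (weakening)
unrestricted: ✓ — well-typed at (P -> Q) -> P -> Q; no restrictions here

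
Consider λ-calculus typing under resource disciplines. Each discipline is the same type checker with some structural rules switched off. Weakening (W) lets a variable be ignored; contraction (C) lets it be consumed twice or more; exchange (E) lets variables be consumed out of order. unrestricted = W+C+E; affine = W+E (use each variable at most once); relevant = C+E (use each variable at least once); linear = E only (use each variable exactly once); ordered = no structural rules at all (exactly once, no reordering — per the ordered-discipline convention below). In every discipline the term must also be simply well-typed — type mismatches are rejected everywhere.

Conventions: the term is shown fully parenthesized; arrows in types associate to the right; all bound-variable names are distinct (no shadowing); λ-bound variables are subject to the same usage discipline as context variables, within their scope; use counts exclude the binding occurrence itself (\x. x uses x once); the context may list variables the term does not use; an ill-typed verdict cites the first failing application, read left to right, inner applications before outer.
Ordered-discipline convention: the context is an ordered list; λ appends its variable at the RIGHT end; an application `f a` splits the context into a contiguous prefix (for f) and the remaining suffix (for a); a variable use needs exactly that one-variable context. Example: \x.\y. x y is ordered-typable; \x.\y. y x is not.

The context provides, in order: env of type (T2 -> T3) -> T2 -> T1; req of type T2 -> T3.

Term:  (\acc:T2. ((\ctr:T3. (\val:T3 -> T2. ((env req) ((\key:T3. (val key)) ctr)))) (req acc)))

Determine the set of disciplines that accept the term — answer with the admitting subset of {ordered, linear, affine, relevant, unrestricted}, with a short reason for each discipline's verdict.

admitting disciplines: relevant, unrestricted
variable uses: env: 1, req: 2, acc [bound]: 1, ctr [bound]: 1, val [bound]: 1, key [bound]: 1
use order (left to right): env, req, val, key, ctr, req, acc
typing: well-typed at T2 -> (T3 -> T2) -> T1
ordered ✗ (req ×2 used more than once (contraction))
linear ✗ (req ×2 used more than once (contraction))
affine ✗ (req ×2 used more than once (contraction))
relevant ✓ (none of env, req, acc, ctr, val, key goes unused)
unrestricted ✓ (well-typed at T2 -> (T3 -> T2) -> T1; no restrictions here)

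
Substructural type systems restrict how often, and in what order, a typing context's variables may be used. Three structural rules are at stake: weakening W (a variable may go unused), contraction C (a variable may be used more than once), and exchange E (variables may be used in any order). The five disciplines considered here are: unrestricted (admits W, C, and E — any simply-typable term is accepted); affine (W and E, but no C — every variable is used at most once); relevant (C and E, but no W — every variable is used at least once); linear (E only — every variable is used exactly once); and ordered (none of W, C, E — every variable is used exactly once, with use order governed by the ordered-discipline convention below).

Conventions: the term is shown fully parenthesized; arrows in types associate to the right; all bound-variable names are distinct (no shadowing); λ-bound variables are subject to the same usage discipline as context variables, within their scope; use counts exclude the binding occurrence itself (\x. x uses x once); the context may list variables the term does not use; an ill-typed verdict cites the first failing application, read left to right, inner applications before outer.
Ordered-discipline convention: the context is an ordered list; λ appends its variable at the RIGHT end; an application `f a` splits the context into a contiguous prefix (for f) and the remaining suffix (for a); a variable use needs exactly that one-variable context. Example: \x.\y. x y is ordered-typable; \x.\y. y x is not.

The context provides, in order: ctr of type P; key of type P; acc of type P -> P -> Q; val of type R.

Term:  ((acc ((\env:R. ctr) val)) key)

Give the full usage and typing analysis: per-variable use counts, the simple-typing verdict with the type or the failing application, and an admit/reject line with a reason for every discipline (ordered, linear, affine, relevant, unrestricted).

use counts: ctr: 1; key: 1; acc: 1; val: 1; env (λ-bound): 0
uses in reading order: acc, ctr, val, key
typing: well-typed at Q
ordered: ✗, env never used (weakening)
linear: ✗, env never used (weakening)
affine: ✓, no duplicate uses among ctr, key, acc, val, env
relevant: ✗, env never used (weakening)
unrestricted: ✓, type-checks (Q) and nothing is barred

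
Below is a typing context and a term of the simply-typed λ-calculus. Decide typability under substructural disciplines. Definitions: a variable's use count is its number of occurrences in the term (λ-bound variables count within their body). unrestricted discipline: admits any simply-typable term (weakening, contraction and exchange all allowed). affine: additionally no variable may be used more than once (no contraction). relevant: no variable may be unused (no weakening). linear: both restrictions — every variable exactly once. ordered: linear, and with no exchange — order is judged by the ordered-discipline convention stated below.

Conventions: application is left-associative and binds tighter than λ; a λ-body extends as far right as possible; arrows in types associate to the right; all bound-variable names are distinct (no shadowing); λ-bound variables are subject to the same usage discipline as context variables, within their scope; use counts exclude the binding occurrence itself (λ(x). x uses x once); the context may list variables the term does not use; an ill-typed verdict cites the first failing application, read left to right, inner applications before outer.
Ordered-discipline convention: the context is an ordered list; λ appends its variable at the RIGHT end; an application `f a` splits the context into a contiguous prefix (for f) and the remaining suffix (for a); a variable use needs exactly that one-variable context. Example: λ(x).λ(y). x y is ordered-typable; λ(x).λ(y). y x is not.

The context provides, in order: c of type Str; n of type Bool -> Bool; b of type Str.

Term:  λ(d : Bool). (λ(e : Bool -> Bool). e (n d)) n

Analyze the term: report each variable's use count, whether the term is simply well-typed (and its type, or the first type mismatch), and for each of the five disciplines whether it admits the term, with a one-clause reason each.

variable uses: c: 0; n: 2; b: 0; d [bound]: 1; e [bound]: 1
uses in reading order: e, n, d, n
typing: well-typed at Bool -> Bool
ordered: ✗, repeated use of n ×2; needs weakening: c, b unused
linear: ✗, repeated use of n ×2; needs weakening: c, b unused
affine: ✗, repeated use of n ×2
relevant: ✗, needs weakening: c, b unused
unrestricted: ✓, well-typed at Bool -> Bool; no restrictions here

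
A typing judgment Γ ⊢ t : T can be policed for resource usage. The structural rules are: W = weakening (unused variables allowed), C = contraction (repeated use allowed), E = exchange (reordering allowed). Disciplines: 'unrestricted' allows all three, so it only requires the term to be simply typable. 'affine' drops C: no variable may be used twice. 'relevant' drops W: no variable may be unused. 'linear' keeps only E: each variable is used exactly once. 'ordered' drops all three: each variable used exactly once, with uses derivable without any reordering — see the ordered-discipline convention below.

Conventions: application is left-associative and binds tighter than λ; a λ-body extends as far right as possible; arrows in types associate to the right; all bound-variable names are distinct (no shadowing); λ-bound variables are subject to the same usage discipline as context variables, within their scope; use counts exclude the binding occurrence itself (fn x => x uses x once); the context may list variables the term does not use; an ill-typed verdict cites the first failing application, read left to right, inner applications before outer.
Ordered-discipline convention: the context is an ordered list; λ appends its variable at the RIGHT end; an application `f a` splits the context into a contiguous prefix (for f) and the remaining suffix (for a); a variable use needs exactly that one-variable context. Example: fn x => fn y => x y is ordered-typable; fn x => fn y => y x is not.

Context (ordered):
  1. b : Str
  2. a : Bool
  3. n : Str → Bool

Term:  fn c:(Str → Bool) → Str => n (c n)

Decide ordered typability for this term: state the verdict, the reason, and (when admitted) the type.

no — needs contraction — n ×2; needs weakening: b, a unused
usage: b ×0; a ×0; n ×2; c (bound) ×1
uses in reading order: n, c, n
typing: well-typed — term : ((Str → Bool) → Str) → Bool
all disciplines: ordered ✗, linear ✗, affine ✗, relevant ✗, unrestricted ✓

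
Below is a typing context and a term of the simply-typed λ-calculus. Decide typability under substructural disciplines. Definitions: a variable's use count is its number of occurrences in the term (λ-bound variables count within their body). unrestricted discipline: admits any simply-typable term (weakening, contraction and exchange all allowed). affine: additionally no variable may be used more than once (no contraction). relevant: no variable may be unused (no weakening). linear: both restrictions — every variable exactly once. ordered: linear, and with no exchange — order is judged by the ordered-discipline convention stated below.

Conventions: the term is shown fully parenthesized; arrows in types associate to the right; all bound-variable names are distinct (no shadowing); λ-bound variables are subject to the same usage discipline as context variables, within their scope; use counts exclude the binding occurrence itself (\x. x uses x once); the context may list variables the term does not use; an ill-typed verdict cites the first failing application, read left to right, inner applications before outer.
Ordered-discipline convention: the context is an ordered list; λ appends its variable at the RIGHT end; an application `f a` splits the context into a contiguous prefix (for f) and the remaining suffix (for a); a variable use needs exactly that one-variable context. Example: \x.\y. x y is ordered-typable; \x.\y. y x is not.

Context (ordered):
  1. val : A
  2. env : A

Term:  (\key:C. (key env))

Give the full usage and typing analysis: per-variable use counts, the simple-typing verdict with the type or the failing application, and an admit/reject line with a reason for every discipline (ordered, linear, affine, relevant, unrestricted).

variable uses: val=0; env=1; key [bound]=1
use order (left to right): key, env
typing: ill-typed: non-function type C applied to an argument
ordered: ✗ — fails simple typing
linear: ✗ — a type mismatch blocks all five
affine: ✗ — the type mismatch rejects it
relevant: ✗ — not simply typable
unrestricted: ✗ — fails simple typing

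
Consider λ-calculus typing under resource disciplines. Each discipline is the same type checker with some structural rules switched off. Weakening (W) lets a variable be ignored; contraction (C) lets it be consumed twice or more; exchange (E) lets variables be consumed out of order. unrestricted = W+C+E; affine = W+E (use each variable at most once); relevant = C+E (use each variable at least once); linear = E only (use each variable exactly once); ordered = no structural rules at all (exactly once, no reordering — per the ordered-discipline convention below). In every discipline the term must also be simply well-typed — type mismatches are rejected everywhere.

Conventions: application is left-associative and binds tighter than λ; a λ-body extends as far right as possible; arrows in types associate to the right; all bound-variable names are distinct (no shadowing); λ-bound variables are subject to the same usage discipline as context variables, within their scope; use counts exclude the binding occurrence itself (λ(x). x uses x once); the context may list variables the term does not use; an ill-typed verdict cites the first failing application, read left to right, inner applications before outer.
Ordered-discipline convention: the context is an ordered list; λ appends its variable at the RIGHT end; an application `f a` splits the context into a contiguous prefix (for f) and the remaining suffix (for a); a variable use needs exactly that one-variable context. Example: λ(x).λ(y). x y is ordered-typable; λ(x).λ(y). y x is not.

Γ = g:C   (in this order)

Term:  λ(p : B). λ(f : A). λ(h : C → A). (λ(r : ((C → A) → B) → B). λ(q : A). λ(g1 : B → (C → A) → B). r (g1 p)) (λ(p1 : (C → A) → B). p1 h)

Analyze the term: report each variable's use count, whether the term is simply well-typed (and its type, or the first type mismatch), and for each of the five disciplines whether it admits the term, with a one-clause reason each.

variable uses: g: 0, p [bound]: 1, f [bound]: 0, h [bound]: 1, r [bound]: 1, q [bound]: 0, g1 [bound]: 1, p1 [bound]: 1
use order (left to right): r, g1, p, p1, h
typing: well-typed — term : B → A → (C → A) → A → (B → (C → A) → B) → B
ordered: ✗ — unused: g, f, q — weakening required
linear: ✗ — unused: g, f, q — weakening required
affine: ✓ — no duplicate uses among g, p, f, h, r, q, g1, p1
relevant: ✗ — unused: g, f, q — weakening required
unrestricted: ✓ — well-typed at B → A → (C → A) → A → (B → (C → A) → B) → B; no restrictions here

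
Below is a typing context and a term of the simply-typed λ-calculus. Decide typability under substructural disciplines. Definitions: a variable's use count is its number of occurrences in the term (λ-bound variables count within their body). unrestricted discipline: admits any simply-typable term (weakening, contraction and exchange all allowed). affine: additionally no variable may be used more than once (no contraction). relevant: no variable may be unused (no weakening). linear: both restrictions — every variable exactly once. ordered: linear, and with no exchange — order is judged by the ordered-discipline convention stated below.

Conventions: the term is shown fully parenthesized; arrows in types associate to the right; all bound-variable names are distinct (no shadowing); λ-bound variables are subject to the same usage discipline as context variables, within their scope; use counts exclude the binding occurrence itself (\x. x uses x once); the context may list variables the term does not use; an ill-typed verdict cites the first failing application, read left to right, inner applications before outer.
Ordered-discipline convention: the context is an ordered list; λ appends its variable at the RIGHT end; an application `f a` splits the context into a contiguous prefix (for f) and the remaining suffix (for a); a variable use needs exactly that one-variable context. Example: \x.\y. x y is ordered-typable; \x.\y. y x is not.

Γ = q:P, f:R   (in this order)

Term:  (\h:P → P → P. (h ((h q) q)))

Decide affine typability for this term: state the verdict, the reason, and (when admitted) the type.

no — q ×2, h ×2 used more than once (contraction)
counts: q ×2; f ×0; h (bound) ×2
use order (left to right): h, h, q, q
typing: ✓ — (P → P → P) → P → P
per-discipline verdicts: ordered ✗; linear ✗; affine ✗; relevant ✗; unrestricted ✓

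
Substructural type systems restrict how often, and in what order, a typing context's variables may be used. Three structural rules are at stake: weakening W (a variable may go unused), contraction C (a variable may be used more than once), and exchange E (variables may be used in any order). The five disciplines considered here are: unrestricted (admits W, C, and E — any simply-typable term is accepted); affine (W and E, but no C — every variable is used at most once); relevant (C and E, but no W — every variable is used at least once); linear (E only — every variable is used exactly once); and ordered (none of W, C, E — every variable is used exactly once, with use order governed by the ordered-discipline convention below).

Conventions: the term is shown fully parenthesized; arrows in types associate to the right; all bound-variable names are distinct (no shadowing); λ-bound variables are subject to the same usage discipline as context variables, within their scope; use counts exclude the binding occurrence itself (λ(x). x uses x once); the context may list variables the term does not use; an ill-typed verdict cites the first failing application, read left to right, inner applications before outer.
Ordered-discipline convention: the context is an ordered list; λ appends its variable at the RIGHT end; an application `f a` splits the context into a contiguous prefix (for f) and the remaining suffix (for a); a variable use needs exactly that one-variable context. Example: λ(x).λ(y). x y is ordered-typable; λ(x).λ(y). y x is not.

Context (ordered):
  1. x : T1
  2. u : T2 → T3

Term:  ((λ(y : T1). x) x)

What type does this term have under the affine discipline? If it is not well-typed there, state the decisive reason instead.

not well-typed under affine — repeated use of x ×2
variable uses: x ×2, u ×0, y [bound] ×0
left-to-right use order: x, x
typing: ✓ — T1
across the five disciplines: ordered ✗, linear ✗, affine ✗, relevant ✗, unrestricted ✓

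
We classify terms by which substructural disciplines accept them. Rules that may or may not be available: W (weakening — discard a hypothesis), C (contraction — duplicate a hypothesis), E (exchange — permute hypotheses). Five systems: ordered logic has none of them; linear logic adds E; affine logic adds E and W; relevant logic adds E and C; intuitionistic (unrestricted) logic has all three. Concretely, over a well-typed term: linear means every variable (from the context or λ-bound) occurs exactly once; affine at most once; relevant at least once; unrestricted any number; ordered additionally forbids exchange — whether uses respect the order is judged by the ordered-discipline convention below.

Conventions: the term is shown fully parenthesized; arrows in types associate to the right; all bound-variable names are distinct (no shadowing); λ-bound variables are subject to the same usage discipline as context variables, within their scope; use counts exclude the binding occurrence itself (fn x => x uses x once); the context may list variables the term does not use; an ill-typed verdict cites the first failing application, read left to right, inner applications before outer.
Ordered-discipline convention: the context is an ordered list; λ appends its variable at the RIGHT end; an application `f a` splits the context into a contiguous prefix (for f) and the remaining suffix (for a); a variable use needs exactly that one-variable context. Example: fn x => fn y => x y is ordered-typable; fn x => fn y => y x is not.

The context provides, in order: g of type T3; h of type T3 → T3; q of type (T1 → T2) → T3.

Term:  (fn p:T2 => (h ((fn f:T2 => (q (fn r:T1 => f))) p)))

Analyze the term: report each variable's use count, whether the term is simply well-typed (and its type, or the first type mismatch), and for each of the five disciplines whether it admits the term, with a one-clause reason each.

usage: g: 0; h: 1; q: 1; p (λ-bound): 1; f (λ-bound): 1; r (λ-bound): 0
left-to-right use order: h, q, f, p
typing: well-typed — term : T2 → T3
ordered ✗ (needs weakening: g, r unused)
linear ✗ (needs weakening: g, r unused)
affine ✓ (at most one use each (g, h, q, p, f, r))
relevant ✗ (needs weakening: g, r unused)
unrestricted ✓ (type-checks (T2 → T3) and nothing is barred)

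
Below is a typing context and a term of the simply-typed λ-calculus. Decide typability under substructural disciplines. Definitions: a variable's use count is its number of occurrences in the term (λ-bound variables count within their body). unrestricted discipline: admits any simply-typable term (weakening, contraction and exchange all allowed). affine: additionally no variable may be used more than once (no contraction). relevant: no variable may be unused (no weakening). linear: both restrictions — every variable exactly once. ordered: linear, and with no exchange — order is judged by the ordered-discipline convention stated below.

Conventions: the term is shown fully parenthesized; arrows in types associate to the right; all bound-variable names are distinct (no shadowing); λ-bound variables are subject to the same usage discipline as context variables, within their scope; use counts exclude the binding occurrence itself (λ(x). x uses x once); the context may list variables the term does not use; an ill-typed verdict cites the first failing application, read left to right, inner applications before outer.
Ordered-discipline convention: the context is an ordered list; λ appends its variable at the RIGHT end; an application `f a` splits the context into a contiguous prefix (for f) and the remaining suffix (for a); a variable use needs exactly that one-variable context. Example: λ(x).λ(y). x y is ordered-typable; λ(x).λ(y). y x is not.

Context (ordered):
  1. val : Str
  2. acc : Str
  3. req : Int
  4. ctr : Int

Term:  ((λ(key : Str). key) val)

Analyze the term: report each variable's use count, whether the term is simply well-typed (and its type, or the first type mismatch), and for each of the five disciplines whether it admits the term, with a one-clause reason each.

counts: val=1; acc=0; req=0; ctr=0; key (λ-bound)=1
order of uses: key, val
typing: well-typed at Str
ordered: ✗ — acc, req, ctr left unused
linear: ✗ — acc, req, ctr left unused
affine: ✓ — no duplicate uses among val, acc, req, ctr, key
relevant: ✗ — acc, req, ctr left unused
unrestricted: ✓ — well-typed at Str; no restrictions here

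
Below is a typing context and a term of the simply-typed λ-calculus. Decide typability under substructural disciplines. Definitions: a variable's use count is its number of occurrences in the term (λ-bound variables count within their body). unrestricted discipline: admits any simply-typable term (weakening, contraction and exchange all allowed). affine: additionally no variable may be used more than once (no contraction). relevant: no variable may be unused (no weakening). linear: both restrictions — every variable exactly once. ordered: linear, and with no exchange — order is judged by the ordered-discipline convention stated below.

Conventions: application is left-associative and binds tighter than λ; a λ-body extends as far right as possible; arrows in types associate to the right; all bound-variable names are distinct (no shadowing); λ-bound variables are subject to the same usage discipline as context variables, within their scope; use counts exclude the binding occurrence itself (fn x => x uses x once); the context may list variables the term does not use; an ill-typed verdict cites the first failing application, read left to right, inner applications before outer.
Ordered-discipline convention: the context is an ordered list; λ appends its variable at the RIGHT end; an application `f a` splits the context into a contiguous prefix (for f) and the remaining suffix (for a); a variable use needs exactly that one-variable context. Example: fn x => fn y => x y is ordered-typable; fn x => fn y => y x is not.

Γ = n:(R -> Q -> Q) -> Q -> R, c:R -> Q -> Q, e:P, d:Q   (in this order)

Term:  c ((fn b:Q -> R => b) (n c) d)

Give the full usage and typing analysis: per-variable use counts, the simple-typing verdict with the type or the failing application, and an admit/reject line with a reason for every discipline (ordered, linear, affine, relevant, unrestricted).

counts: n: 1×, c: 2×, e: 0×, d: 1×, b (λ-bound): 1×
use order (left to right): c, b, n, c, d
typing: well-typed — term : Q -> Q
ordered: ✗ — c ×2 used more than once (contraction); unused: e — weakening required
linear: ✗ — c ×2 used more than once (contraction); unused: e — weakening required
affine: ✗ — c ×2 used more than once (contraction)
relevant: ✗ — unused: e — weakening required
unrestricted: ✓ — well-typed at Q -> Q; no restrictions here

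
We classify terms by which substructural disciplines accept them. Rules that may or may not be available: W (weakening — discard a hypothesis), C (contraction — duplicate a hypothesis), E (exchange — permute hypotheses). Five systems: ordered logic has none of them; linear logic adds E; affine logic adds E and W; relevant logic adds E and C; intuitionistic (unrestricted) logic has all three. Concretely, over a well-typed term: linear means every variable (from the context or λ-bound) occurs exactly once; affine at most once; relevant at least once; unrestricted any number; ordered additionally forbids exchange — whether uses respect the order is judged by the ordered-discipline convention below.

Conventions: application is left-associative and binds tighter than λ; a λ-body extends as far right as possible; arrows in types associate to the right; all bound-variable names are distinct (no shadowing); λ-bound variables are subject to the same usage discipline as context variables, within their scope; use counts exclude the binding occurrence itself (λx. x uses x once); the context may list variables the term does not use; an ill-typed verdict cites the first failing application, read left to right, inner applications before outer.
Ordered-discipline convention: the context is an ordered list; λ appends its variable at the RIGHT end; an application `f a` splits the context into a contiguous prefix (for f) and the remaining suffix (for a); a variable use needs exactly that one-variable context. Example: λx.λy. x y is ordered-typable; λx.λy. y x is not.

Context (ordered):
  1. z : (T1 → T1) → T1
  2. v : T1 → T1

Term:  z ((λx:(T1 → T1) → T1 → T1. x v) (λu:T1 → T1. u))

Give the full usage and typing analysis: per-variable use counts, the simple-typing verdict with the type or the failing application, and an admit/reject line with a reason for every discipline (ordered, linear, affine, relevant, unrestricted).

variable uses: z: 1×, v: 1×, x [bound]: 1×, u [bound]: 1×
use order (left to right): z, x, v, u
typing: well-typed — term : T1
ordered: ✗, no ordered split (uses run z, x, v, u)
linear: ✓, exactly-once usage across z, v, x, u
affine: ✓, z, v, x, u: no repeats, contraction unneeded
relevant: ✓, at least one use each (z, v, x, u)
unrestricted: ✓, well-typed at T1; no restrictions here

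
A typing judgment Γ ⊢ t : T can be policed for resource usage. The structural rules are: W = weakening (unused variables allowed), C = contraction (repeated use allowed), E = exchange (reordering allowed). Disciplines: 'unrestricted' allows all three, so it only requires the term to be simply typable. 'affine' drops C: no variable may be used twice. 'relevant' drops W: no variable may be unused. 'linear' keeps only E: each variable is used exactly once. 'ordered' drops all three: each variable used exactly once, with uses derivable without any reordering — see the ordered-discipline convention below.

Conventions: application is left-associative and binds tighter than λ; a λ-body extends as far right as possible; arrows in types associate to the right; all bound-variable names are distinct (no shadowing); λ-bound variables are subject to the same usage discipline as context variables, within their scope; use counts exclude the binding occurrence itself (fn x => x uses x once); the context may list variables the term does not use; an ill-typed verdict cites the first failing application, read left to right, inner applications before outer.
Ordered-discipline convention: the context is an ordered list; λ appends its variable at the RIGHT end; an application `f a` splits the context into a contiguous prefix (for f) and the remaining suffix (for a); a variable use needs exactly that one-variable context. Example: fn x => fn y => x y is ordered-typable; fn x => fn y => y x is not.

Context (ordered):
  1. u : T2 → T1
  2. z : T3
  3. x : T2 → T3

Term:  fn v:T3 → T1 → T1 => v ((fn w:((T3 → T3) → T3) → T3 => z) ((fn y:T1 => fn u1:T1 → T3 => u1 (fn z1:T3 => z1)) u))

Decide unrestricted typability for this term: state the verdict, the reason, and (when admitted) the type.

no — a type mismatch blocks all five
use counts: u=1; z=1; x=0; v [bound]=1; w [bound]=0; y [bound]=0; u1 [bound]=1; z1 [bound]=1
uses in reading order: v, z, u1, z1, u
typing: ill-typed: an argument T3 → T3 mismatches the expected T1
summary: ordered ✗; linear ✗; affine ✗; relevant ✗; unrestricted ✗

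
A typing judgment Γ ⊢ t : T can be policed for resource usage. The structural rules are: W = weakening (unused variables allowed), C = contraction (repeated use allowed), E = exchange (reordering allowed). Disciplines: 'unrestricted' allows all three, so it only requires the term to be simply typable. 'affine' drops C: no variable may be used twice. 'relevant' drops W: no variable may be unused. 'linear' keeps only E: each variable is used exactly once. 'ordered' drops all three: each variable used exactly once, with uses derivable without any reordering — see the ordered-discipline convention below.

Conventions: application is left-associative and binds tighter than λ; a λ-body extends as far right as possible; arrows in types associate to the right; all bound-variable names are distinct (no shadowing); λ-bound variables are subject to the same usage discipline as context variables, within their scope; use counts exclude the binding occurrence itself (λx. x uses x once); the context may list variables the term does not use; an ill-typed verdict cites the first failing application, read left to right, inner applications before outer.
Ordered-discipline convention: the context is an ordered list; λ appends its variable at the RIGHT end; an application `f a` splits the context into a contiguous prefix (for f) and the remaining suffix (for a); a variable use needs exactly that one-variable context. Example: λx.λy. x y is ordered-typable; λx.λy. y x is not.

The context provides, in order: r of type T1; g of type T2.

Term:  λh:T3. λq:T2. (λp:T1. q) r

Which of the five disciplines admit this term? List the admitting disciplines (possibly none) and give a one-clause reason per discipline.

admitting disciplines: affine, unrestricted
variable uses: r ×1; g ×0; h [bound] ×0; q [bound] ×1; p [bound] ×0
order of uses: q, r
typing: well-typed — term : T3 -> T2 -> T2
ordered: ✗, unused: g, h, p — weakening required
linear: ✗, unused: g, h, p — weakening required
affine: ✓, r, g, h, q, p: no repeats, contraction unneeded
relevant: ✗, unused: g, h, p — weakening required
unrestricted: ✓, simply typable at T3 -> T2 -> T2; W, C, E all held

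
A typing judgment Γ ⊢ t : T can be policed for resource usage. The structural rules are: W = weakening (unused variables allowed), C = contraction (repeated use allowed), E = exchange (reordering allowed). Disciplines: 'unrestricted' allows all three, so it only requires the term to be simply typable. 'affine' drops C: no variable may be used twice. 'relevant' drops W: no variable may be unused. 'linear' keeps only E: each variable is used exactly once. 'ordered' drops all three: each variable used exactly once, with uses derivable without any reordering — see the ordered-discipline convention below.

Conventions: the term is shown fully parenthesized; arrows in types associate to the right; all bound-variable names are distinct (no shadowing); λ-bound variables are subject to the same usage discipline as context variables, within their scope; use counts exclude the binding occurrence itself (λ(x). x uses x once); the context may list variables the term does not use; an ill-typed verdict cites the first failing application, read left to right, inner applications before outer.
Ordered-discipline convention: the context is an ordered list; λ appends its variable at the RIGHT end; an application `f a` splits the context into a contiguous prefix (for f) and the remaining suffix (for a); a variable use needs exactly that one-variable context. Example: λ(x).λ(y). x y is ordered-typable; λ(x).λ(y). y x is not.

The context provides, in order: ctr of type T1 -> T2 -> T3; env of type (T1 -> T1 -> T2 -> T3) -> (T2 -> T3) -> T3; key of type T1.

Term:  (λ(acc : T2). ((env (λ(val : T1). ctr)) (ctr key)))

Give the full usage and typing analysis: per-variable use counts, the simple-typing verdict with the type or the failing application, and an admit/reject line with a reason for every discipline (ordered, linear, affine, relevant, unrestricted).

usage: ctr: 2, env: 1, key: 1, acc (bound): 0, val (bound): 0
use order (left to right): env, ctr, ctr, key
typing: well-typed — term : T2 -> T3
ordered: ✗, uses contraction: ctr ×2; acc, val left unused
linear: ✗, uses contraction: ctr ×2; acc, val left unused
affine: ✗, uses contraction: ctr ×2
relevant: ✗, acc, val left unused
unrestricted: ✓, type-checks (T2 -> T3) and nothing is barred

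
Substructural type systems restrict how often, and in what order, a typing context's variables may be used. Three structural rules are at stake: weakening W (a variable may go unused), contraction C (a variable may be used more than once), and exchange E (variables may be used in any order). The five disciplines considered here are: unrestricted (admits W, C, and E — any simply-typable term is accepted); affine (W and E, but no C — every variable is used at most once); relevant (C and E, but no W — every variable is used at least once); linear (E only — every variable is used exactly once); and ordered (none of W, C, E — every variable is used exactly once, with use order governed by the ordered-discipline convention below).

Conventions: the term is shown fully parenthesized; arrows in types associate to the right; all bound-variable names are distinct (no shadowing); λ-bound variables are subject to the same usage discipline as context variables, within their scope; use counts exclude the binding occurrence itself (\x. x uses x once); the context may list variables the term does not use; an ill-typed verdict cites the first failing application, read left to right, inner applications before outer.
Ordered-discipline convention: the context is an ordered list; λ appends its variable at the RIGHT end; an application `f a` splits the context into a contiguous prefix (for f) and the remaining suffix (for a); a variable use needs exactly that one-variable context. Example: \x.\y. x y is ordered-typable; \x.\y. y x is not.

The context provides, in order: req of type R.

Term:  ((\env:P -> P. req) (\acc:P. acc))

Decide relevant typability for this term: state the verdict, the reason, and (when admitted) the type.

no — env never used (weakening)
counts: req ×1; env (bound) ×0; acc (bound) ×1
order of uses: req, acc
typing: well-typed — term : R
per-discipline verdicts: ordered ✗ · linear ✗ · affine ✓ · relevant ✗ · unrestricted ✓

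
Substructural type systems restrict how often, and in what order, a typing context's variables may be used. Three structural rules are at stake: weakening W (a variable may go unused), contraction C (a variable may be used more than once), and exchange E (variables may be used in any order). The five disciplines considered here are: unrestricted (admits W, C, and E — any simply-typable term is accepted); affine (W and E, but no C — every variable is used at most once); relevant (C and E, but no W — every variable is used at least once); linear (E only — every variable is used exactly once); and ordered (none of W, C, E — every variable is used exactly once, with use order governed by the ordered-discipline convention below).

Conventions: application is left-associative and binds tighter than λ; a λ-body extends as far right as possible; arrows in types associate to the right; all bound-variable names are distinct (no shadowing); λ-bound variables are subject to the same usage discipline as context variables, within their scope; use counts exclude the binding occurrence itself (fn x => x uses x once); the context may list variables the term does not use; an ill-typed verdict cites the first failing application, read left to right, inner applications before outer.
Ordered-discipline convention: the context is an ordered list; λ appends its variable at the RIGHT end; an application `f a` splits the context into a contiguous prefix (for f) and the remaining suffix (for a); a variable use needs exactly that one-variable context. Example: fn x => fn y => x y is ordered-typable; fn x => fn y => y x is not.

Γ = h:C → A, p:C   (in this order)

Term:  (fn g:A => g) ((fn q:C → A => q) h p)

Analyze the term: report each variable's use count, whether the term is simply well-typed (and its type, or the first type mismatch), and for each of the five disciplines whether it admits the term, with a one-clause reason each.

use counts: h=1, p=1, g (λ-bound)=1, q (λ-bound)=1
order of uses: g, q, h, p
typing: well-typed — term : A
ordered: ✓, single-use (h, p, g, q), ordered derivation ok
linear: ✓, each of h, p, g, q used exactly once
affine: ✓, no duplicate uses among h, p, g, q
relevant: ✓, at least one use each (h, p, g, q)
unrestricted: ✓, type-checks (A) and nothing is barred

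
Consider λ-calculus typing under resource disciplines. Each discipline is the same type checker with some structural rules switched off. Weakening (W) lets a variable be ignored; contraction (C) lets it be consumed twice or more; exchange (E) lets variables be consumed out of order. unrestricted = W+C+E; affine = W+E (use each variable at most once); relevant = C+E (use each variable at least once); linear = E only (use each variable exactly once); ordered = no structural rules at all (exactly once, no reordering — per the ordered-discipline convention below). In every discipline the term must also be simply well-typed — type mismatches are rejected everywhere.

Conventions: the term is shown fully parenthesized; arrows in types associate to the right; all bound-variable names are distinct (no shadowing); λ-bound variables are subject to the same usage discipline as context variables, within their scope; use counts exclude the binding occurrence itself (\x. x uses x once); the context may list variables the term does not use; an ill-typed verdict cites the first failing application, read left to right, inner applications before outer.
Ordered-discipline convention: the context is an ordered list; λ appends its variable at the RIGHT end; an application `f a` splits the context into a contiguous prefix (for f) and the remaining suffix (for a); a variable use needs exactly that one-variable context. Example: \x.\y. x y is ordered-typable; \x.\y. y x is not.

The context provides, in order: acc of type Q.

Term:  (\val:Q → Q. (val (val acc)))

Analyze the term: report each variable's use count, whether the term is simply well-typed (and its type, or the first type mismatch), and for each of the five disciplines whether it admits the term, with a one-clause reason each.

variable uses: acc: 1, val (λ-bound): 2
left-to-right use order: val, val, acc
typing: well-typed at (Q → Q) → Q
ordered: ✗, uses contraction: val ×2
linear: ✗, uses contraction: val ×2
affine: ✗, uses contraction: val ×2
relevant: ✓, acc, val: all used, weakening unneeded
unrestricted: ✓, simply typable at (Q → Q) → Q; W, C, E all held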